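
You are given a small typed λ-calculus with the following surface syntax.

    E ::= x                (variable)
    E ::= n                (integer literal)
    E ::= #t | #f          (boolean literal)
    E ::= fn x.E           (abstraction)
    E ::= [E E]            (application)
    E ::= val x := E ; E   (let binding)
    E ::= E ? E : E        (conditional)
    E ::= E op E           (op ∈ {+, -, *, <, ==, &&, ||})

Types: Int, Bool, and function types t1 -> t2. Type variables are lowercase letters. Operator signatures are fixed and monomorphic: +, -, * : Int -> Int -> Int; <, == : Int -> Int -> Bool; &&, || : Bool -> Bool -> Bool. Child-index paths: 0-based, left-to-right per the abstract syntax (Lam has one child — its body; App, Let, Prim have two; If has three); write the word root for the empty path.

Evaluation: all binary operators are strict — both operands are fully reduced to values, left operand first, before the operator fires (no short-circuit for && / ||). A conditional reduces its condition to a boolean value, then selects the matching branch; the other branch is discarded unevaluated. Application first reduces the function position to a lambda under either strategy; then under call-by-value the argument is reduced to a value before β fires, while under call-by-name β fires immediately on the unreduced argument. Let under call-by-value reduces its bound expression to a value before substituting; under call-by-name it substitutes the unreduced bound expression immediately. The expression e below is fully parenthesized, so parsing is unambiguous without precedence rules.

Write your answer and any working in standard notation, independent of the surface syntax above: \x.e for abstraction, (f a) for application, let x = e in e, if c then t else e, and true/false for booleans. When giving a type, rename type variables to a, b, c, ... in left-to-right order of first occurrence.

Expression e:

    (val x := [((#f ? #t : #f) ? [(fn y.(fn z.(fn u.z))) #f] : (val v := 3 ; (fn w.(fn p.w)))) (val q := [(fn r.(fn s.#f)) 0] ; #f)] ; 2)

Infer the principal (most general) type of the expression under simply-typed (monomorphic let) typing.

Answer: Int

Derivation:
  unify Bool ~ Bool
  unify Bool ~ Bool
  unify Bool ~ Bool
z : b
\u._ : c -> b
\z._ : b -> c -> b
\y._ : a -> b -> c -> b
  unify a -> b -> c -> b ~ Bool -> d
  unify a ~ Bool
  unify b -> c -> b ~ d
_ _ : b -> c -> b
let v : Int
w : e
\p._ : f -> e
\w._ : e -> f -> e
  unify b -> c -> b ~ e -> f -> e
  unify b ~ e
  unify c -> e ~ f -> e
  unify c ~ f
  unify e ~ e
\s._ : h -> Bool
\r._ : g -> h -> Bool
  unify g -> h -> Bool ~ Int -> i
  unify g ~ Int
  unify h -> Bool ~ i
_ _ : h -> Bool
let q : h -> Bool
  unify e -> f -> e ~ Bool -> j
  unify e ~ Bool
  unify f -> Bool ~ j
_ _ : f -> Bool
let x : f -> Bool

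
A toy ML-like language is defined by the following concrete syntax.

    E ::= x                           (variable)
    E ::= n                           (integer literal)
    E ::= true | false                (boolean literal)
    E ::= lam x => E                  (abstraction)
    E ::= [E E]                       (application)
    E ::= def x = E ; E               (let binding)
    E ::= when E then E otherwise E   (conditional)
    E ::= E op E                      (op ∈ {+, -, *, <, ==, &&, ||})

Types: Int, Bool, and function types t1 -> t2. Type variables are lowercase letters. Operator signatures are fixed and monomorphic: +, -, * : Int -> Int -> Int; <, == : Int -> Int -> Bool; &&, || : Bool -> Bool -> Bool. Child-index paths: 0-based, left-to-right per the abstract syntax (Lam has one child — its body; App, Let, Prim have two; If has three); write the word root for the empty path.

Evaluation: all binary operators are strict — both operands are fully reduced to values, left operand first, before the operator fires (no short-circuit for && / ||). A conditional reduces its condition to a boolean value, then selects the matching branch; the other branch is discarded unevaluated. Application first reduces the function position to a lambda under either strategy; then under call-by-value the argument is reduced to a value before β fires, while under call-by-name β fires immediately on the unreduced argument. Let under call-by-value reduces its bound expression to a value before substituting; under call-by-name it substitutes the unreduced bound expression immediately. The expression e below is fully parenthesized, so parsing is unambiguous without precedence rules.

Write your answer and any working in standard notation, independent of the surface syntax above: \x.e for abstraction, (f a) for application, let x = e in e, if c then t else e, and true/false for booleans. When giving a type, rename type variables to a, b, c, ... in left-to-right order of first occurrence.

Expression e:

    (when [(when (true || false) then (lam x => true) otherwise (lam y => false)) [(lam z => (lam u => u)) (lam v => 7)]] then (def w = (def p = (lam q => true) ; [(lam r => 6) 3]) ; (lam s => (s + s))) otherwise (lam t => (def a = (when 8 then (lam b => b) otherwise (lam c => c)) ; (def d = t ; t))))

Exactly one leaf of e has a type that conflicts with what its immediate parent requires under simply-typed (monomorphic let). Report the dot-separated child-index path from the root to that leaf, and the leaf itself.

Trace:
  unify Bool ~ Bool
  unify Bool ~ Bool
  unify Bool ~ Bool
\x._ : a -> Bool
\y._ : b -> Bool
  unify a -> Bool ~ b -> Bool
  unify a ~ b
  unify Bool ~ Bool
u : d
\u._ : d -> d
\z._ : c -> d -> d
\v._ : e -> Int
  unify c -> d -> d ~ (e -> Int) -> f
  unify c ~ e -> Int
  unify d -> d ~ f
_ _ : d -> d
  unify b -> Bool ~ (d -> d) -> g
  unify b ~ d -> d
  unify Bool ~ g
_ _ : Bool
  unify Bool ~ Bool
\q._ : h -> Bool
let p : h -> Bool
\r._ : i -> Int
  unify i -> Int ~ Int -> j
  unify i ~ Int
  unify Int ~ j
_ _ : Int
let w : Int
s : k
  unify k ~ Int
s : Int
  unify Int ~ Int
\s._ : Int -> Int
  unify Int ~ Bool
  FAIL: mismatch Int ~ Bool

Answer: 2.0.0.0 : 8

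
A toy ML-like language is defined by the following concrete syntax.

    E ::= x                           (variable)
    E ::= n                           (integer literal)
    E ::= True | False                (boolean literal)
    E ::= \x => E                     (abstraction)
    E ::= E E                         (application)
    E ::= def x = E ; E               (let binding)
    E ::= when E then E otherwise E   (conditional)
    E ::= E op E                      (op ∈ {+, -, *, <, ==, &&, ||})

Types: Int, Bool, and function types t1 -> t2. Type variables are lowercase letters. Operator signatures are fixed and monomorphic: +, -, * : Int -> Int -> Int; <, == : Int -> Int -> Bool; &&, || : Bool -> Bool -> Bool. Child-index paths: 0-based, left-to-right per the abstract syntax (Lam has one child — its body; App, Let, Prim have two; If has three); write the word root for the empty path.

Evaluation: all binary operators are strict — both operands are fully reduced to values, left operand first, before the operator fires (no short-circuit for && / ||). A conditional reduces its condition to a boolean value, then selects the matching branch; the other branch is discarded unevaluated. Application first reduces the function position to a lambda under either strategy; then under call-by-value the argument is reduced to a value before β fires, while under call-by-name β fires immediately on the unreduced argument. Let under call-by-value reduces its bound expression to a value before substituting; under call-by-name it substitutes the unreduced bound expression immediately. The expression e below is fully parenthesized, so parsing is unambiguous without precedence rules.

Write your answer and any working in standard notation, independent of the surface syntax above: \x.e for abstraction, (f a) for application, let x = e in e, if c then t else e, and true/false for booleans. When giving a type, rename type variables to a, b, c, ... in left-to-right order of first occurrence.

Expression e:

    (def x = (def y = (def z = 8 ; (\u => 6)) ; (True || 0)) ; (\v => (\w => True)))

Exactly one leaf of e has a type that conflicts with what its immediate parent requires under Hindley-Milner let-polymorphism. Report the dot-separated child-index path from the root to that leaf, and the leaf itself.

Trace:
let z : Int
\u._ : a -> Int
let y : forall. a -> Int
  unify Bool ~ Bool
  unify Int ~ Bool
  FAIL: mismatch Int ~ Bool

Answer: 0.1.1 : 0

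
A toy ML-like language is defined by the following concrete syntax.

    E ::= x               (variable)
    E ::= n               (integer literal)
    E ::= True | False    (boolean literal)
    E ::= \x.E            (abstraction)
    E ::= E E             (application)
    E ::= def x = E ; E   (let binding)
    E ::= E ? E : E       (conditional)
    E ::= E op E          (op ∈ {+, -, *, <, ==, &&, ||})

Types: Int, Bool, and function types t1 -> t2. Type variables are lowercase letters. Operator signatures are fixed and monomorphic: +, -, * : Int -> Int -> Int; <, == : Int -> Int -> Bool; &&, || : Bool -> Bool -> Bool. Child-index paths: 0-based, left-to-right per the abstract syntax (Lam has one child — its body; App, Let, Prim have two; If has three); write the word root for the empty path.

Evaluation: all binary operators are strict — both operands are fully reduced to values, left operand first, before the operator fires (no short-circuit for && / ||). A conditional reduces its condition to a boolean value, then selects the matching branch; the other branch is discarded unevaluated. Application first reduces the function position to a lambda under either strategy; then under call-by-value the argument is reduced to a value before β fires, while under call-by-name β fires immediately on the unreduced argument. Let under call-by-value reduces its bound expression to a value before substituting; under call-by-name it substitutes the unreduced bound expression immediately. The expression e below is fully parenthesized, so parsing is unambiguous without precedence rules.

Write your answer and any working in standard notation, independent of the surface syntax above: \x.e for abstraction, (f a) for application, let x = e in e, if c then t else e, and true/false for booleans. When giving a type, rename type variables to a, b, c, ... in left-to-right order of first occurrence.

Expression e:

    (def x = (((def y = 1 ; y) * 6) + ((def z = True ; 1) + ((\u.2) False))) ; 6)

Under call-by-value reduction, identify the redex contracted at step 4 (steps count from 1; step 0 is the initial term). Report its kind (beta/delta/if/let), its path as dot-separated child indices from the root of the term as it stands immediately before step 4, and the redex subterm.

Trace:
step 0: (let x = (((let y = 1 in y) * 6) + ((let z = true in 1) + ((\u.2) false))) in 6)
step 1: [let@0.0.0] (let x = ((1 * 6) + ((let z = true in 1) + ((\u.2) false))) in 6)
step 2: [delta@0.0] (let x = (6 + ((let z = true in 1) + ((\u.2) false))) in 6)
step 3: [let@0.1.0] (let x = (6 + (1 + ((\u.2) false))) in 6)
step 4: [beta@0.1.1] (let x = (6 + (1 + 2)) in 6)

Answer: beta at 0.1.1 : ((\u.2) false)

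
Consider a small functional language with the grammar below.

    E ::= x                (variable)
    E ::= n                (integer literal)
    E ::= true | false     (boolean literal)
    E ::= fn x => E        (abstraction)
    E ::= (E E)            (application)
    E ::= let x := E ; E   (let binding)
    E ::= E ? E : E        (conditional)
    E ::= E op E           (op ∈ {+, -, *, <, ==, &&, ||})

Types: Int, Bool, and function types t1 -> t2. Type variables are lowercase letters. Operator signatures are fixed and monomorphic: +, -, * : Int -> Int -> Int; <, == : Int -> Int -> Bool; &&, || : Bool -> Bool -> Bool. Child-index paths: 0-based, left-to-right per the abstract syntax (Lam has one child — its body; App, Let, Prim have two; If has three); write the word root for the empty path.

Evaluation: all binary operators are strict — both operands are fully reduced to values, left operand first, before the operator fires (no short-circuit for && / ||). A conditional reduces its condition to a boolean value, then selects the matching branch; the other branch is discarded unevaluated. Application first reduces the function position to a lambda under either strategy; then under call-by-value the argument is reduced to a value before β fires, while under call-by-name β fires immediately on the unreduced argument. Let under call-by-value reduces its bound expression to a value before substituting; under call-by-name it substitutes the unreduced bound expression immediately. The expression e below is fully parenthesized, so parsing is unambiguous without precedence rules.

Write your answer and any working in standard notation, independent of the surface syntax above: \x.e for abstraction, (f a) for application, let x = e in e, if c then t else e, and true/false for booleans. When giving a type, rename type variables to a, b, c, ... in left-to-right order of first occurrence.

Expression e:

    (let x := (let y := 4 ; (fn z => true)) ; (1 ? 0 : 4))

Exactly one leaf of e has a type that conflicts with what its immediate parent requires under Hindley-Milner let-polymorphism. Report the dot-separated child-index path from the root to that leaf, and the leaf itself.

Answer: 1.0 : 1

Derivation:
let y : Int
\z._ : a -> Bool
let x : forall. a -> Bool
  unify Int ~ Bool
  FAIL: mismatch Int ~ Bool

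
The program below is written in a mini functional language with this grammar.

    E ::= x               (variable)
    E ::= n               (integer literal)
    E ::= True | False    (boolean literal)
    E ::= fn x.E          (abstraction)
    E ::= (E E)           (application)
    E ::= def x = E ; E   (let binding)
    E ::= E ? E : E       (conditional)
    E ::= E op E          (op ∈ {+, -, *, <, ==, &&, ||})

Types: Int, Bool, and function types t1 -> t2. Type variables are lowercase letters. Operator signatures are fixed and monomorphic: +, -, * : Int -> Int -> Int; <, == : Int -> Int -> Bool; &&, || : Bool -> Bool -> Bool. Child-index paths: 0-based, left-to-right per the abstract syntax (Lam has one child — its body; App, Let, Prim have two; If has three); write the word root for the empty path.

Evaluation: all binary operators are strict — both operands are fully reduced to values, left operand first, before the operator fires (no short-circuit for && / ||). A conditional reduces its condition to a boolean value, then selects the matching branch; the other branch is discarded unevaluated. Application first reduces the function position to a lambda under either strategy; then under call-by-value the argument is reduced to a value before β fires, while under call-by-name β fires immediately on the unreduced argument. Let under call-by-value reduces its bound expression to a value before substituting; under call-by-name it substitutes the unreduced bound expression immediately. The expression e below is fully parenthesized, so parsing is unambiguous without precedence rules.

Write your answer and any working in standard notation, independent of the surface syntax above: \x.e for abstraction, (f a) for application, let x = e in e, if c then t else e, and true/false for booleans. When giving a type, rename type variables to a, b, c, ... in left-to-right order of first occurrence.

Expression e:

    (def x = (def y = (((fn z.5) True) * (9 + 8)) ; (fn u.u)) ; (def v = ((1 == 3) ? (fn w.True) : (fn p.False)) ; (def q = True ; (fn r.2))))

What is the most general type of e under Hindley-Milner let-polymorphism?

Answer: a -> Int

Derivation:
\z._ : a -> Int
  unify a -> Int ~ Bool -> b
  unify a ~ Bool
  unify Int ~ b
_ _ : Int
  unify Int ~ Int
  unify Int ~ Int
  unify Int ~ Int
  unify Int ~ Int
let y : Int
u : c
\u._ : c -> c
let x : forall. c -> c
  unify Int ~ Int
  unify Int ~ Int
  unify Bool ~ Bool
\w._ : d -> Bool
\p._ : e -> Bool
  unify d -> Bool ~ e -> Bool
  unify d ~ e
  unify Bool ~ Bool
let v : forall. e -> Bool
let q : Bool
\r._ : f -> Int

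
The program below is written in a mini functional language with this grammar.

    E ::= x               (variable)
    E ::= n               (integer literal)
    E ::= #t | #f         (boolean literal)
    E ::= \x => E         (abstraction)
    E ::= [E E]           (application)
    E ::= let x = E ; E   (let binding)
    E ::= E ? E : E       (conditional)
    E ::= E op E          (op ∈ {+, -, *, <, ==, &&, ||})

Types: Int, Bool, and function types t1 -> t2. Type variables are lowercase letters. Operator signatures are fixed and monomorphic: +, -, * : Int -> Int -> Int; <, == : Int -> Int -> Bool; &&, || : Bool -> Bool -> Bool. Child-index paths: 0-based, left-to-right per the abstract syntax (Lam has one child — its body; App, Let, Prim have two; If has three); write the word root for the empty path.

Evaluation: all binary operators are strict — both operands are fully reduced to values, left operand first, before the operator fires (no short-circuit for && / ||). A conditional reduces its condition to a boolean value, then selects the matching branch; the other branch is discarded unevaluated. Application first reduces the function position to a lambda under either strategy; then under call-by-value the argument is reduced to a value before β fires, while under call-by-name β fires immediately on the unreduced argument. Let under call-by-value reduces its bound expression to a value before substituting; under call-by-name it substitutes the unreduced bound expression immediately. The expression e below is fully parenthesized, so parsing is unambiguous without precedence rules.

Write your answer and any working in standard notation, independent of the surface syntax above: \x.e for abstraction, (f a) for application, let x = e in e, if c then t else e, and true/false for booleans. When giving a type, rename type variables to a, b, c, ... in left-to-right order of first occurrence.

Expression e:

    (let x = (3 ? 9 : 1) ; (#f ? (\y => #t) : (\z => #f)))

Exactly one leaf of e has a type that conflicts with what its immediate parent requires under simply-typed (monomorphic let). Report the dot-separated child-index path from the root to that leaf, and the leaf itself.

Answer: 0.0 : 3

Working:
  unify Int ~ Bool
  FAIL: mismatch Int ~ Bool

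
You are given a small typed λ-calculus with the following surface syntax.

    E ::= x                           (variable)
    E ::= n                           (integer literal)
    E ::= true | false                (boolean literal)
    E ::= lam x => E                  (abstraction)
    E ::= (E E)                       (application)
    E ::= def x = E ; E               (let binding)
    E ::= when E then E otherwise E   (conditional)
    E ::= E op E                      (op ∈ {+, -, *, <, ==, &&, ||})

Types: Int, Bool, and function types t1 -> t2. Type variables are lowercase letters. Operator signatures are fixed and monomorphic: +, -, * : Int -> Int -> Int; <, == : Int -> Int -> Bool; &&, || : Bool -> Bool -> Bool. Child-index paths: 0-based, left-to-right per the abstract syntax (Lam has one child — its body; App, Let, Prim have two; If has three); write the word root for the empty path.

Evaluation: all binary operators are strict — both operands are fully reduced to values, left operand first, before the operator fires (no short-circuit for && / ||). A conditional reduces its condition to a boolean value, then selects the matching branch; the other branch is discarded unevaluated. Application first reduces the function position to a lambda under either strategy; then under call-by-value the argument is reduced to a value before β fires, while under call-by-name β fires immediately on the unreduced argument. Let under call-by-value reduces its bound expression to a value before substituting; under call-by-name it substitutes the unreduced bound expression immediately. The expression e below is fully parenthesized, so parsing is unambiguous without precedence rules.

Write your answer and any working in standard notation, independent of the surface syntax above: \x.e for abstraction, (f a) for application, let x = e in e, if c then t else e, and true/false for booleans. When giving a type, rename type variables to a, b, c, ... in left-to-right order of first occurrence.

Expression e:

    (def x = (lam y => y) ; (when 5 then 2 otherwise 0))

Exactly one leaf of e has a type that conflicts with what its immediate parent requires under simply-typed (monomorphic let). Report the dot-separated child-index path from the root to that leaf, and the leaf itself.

Answer: 1.0 : 5

Working:
y : a
\y._ : a -> a
let x : a -> a
  unify Int ~ Bool
  FAIL: mismatch Int ~ Bool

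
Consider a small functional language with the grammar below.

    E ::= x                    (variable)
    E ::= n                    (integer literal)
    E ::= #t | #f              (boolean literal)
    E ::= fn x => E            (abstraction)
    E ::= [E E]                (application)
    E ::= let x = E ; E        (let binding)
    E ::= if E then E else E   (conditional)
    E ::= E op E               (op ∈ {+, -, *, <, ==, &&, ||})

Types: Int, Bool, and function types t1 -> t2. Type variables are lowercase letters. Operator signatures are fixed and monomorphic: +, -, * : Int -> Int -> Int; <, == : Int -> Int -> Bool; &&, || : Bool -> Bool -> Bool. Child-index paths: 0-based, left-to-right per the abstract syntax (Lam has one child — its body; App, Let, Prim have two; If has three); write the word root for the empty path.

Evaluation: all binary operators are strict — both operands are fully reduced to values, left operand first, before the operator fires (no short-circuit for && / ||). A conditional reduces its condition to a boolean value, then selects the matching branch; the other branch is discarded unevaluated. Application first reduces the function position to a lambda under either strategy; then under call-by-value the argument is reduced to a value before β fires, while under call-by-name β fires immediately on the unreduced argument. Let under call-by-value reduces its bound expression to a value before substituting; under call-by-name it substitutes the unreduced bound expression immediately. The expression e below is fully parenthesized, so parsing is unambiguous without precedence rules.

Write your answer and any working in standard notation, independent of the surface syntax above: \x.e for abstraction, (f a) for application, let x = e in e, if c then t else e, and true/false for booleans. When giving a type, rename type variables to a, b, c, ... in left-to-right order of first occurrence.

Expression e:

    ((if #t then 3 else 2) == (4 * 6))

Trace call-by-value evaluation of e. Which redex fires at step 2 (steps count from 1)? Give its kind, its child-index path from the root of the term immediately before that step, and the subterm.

Answer: delta at 1 : (4 * 6)

Trace:
step 0: ((if true then 3 else 2) == (4 * 6))
step 1: [if@0] (3 == (4 * 6))
step 2: [delta@1] (3 == 24)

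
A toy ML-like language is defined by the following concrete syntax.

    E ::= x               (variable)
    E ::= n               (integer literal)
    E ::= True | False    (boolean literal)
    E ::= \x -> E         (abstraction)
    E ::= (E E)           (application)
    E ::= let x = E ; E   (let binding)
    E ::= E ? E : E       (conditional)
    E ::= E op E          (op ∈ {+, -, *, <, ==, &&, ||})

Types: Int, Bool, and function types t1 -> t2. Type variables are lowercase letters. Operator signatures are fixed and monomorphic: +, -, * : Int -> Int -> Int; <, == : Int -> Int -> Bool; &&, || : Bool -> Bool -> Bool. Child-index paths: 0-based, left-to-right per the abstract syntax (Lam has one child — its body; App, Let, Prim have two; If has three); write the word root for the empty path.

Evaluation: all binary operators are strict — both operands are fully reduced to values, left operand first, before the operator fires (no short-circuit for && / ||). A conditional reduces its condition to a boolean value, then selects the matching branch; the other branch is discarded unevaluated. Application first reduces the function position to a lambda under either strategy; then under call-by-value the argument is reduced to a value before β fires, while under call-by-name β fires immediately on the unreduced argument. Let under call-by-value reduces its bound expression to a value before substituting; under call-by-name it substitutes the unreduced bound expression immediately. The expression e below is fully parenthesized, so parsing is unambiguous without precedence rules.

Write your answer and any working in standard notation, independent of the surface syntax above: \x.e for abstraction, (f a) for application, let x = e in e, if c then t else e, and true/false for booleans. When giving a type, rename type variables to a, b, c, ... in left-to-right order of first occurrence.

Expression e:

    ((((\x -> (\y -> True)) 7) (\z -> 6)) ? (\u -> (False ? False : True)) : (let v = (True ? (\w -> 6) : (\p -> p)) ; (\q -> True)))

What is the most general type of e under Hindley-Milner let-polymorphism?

Derivation:
\y._ : b -> Bool
\x._ : a -> b -> Bool
  unify a -> b -> Bool ~ Int -> c
  unify a ~ Int
  unify b -> Bool ~ c
_ _ : b -> Bool
\z._ : d -> Int
  unify b -> Bool ~ (d -> Int) -> e
  unify b ~ d -> Int
  unify Bool ~ e
_ _ : Bool
  unify Bool ~ Bool
  unify Bool ~ Bool
  unify Bool ~ Bool
\u._ : f -> Bool
  unify Bool ~ Bool
\w._ : g -> Int
p : h
\p._ : h -> h
  unify g -> Int ~ h -> h
  unify g ~ h
  unify Int ~ h
let v : Int -> Int
\q._ : i -> Bool
  unify f -> Bool ~ i -> Bool
  unify f ~ i
  unify Bool ~ Bool

Answer: a -> Bool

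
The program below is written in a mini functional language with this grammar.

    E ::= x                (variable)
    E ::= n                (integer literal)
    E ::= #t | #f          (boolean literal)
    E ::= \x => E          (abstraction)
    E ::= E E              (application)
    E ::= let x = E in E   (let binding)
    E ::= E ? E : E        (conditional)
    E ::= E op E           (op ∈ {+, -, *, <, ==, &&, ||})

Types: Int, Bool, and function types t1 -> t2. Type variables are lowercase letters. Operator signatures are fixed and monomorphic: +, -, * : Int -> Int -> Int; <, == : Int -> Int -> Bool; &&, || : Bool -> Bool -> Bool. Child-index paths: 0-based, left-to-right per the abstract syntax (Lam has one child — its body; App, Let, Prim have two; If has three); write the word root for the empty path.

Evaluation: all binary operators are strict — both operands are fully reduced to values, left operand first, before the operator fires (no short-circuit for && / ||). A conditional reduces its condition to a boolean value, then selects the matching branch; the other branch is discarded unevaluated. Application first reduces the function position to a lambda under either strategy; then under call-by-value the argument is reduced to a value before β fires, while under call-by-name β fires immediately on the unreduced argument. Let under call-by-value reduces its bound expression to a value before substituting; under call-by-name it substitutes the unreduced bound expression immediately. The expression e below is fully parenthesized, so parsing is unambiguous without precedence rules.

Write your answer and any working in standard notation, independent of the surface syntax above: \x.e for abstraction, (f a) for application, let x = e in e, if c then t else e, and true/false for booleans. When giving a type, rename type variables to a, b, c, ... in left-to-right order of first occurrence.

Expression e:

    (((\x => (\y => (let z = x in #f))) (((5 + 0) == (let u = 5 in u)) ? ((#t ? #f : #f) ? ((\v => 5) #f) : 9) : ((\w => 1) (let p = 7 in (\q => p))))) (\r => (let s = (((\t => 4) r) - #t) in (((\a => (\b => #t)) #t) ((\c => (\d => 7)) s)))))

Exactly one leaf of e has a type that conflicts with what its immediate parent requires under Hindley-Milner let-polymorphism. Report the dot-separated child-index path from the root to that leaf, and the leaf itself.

Derivation:
x : a
let z : a
\y._ : b -> Bool
\x._ : a -> b -> Bool
  unify Int ~ Int
  unify Int ~ Int
  unify Int ~ Int
let u : Int
u : Int
  unify Int ~ Int
  unify Bool ~ Bool
  unify Bool ~ Bool
  unify Bool ~ Bool
  unify Bool ~ Bool
\v._ : c -> Int
  unify c -> Int ~ Bool -> d
  unify c ~ Bool
  unify Int ~ d
_ _ : Int
  unify Int ~ Int
\w._ : e -> Int
let p : Int
p : Int
\q._ : f -> Int
  unify e -> Int ~ (f -> Int) -> g
  unify e ~ f -> Int
  unify Int ~ g
_ _ : Int
  unify Int ~ Int
  unify a -> b -> Bool ~ Int -> h
  unify a ~ Int
  unify b -> Bool ~ h
_ _ : b -> Bool
\t._ : j -> Int
r : i
  unify j -> Int ~ i -> k
  unify j ~ i
  unify Int ~ k
_ _ : Int
  unify Int ~ Int
  unify Bool ~ Int
  FAIL: mismatch Bool ~ Int

Answer: 1.0.0.1 : true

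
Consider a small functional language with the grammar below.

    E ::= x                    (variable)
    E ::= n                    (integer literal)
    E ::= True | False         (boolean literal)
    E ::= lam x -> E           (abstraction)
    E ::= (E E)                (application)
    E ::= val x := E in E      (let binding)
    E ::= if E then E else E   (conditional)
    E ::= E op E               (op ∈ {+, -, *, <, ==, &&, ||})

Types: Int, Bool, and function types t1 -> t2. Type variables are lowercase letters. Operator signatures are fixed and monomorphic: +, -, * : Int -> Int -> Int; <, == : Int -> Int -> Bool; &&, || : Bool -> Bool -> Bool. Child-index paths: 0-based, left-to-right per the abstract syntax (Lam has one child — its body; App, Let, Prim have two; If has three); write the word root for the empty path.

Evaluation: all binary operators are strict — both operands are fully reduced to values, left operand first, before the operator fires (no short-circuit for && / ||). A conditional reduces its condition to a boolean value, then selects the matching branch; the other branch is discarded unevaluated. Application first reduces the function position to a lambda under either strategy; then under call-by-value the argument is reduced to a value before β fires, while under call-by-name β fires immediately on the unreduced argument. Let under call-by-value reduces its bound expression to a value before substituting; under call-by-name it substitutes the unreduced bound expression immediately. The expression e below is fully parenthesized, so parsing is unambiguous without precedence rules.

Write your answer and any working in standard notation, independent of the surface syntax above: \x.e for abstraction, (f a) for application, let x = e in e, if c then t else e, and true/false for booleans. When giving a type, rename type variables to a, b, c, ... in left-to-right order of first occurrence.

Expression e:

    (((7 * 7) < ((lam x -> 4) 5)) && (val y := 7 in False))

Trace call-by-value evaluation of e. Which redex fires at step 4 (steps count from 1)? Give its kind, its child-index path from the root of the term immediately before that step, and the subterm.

Answer: let at 1 : (let y = 7 in false)

Trace:
step 0: (((7 * 7) < ((\x.4) 5)) && (let y = 7 in false))
step 1: [delta@0.0] ((49 < ((\x.4) 5)) && (let y = 7 in false))
step 2: [beta@0.1] ((49 < 4) && (let y = 7 in false))
step 3: [delta@0] (false && (let y = 7 in false))
step 4: [let@1] (false && false)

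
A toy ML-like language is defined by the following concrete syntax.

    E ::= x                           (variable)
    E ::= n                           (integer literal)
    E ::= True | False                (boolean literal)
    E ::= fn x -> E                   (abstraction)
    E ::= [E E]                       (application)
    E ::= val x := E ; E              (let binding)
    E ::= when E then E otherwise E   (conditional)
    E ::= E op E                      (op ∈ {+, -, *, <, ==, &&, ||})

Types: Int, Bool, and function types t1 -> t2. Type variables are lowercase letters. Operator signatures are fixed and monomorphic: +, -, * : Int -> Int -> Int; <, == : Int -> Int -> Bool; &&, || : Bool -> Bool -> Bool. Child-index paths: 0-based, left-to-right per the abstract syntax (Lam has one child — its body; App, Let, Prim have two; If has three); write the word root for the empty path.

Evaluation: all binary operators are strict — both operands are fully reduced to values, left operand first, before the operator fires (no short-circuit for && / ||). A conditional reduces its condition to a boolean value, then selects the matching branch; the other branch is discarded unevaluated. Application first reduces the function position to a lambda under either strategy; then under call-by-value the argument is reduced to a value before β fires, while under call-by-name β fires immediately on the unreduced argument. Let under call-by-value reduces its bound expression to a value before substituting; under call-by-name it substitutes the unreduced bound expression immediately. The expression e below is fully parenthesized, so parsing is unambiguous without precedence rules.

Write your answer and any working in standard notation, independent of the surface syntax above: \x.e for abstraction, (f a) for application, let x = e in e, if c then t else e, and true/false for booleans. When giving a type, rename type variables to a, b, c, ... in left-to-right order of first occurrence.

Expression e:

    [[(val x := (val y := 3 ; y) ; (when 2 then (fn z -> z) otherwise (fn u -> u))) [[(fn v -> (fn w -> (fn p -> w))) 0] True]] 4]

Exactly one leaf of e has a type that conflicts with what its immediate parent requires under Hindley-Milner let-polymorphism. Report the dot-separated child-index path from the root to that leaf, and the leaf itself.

Answer: 0.0.1.0 : 2

Trace:
let y : Int
y : Int
let x : Int
  unify Int ~ Bool
  FAIL: mismatch Int ~ Bool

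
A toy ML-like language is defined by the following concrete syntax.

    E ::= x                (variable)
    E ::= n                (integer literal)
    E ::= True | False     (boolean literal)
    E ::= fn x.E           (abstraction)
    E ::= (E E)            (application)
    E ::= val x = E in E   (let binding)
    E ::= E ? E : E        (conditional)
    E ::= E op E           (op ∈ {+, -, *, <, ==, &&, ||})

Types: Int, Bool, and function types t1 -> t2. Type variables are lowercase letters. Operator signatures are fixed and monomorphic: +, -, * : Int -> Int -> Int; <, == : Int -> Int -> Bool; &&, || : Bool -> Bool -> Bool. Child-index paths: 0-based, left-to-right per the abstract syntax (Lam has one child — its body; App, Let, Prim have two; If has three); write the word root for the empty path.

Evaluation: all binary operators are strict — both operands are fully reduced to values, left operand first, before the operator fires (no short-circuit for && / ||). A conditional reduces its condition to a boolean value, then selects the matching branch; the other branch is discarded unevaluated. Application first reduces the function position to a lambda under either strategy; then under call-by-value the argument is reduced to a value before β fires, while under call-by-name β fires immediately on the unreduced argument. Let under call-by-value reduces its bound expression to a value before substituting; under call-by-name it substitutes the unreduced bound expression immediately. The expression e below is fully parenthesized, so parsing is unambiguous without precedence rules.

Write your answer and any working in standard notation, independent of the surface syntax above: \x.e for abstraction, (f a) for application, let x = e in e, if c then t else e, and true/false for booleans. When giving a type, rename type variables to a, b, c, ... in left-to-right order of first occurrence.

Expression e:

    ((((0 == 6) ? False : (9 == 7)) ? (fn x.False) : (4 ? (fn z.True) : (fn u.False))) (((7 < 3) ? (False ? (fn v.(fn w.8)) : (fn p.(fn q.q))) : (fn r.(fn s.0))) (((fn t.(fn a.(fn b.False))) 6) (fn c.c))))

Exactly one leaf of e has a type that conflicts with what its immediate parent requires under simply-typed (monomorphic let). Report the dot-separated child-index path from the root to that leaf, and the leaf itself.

Trace:
  unify Int ~ Int
  unify Int ~ Int
  unify Bool ~ Bool
  unify Int ~ Int
  unify Int ~ Int
  unify Bool ~ Bool
  unify Bool ~ Bool
\x._ : a -> Bool
  unify Int ~ Bool
  FAIL: mismatch Int ~ Bool

Answer: 0.2.0 : 4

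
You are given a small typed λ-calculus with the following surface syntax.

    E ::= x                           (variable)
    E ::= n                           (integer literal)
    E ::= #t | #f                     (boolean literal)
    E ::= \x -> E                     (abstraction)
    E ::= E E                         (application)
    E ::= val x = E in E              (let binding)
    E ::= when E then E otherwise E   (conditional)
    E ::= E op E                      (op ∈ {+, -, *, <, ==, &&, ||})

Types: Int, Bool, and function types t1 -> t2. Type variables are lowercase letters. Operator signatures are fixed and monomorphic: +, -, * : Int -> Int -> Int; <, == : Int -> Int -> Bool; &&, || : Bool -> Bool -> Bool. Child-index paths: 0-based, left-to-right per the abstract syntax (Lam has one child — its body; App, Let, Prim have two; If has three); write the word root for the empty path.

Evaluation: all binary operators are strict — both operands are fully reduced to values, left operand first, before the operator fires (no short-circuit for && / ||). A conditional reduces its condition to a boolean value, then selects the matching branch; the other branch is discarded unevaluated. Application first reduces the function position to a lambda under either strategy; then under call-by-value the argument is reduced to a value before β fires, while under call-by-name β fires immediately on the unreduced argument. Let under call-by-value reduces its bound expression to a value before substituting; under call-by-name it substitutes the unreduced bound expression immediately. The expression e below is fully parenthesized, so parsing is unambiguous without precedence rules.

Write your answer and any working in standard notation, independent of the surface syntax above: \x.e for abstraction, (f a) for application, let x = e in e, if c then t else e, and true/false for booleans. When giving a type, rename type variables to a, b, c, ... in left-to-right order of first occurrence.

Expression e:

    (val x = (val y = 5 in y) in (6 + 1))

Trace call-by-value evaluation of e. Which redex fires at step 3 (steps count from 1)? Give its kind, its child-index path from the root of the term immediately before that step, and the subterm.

Trace:
step 0: (let x = (let y = 5 in y) in (6 + 1))
step 1: [let@0] (let x = 5 in (6 + 1))
step 2: [let@root] (6 + 1)
step 3: [delta@root] 7

Answer: delta at root : (6 + 1)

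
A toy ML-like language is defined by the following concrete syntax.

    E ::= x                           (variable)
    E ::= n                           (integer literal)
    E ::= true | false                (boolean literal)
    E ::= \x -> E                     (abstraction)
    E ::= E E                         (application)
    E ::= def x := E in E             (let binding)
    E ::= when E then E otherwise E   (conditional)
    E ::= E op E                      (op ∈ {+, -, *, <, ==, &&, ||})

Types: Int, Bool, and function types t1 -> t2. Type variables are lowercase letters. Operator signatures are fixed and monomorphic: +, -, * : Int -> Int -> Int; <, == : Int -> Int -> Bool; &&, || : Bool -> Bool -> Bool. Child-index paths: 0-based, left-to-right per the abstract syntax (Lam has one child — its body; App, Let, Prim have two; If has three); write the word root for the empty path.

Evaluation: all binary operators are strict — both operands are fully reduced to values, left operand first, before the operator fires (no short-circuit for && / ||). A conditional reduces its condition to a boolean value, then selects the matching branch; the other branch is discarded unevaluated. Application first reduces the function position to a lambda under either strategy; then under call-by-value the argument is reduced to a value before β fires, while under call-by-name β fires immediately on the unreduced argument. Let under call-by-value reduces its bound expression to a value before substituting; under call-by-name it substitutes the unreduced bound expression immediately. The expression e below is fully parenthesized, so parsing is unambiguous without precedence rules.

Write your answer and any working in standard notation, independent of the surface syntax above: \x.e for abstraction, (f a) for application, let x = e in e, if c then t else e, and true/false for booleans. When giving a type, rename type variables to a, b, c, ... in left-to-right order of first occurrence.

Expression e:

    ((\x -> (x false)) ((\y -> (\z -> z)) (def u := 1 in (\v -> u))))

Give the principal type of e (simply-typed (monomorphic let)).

Working:
x : a
  unify a ~ Bool -> b
_ _ : b
\x._ : (Bool -> b) -> b
z : d
\z._ : d -> d
\y._ : c -> d -> d
let u : Int
u : Int
\v._ : e -> Int
  unify c -> d -> d ~ (e -> Int) -> f
  unify c ~ e -> Int
  unify d -> d ~ f
_ _ : d -> d
  unify (Bool -> b) -> b ~ (d -> d) -> g
  unify Bool -> b ~ d -> d
  unify Bool ~ d
  unify b ~ Bool
  unify Bool ~ g
_ _ : Bool

Answer: Bool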